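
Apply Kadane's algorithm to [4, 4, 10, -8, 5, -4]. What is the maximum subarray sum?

Using Kadane's algorithm on [4, 4, 10, -8, 5, -4]:

Scanning through the array:
Position 1 (value 4): max_ending_here = 8, max_so_far = 8
Position 2 (value 10): max_ending_here = 18, max_so_far = 18
Position 3 (value -8): max_ending_here = 10, max_so_far = 18
Position 4 (value 5): max_ending_here = 15, max_so_far = 18
Position 5 (value -4): max_ending_here = 11, max_so_far = 18

Maximum subarray: [4, 4, 10]
Maximum sum: 18

The maximum subarray is [4, 4, 10] with sum 18. This subarray runs from index 0 to index 2.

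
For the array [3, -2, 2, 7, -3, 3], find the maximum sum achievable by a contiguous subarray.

Using Kadane's algorithm on [3, -2, 2, 7, -3, 3]:

Scanning through the array:
Position 1 (value -2): max_ending_here = 1, max_so_far = 3
Position 2 (value 2): max_ending_here = 3, max_so_far = 3
Position 3 (value 7): max_ending_here = 10, max_so_far = 10
Position 4 (value -3): max_ending_here = 7, max_so_far = 10
Position 5 (value 3): max_ending_here = 10, max_so_far = 10

Maximum subarray: [3, -2, 2, 7]
Maximum sum: 10

The maximum subarray is [3, -2, 2, 7] with sum 10. This subarray runs from index 0 to index 3.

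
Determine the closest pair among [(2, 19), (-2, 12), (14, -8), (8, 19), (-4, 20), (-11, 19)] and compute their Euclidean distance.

Computing all pairwise distances among 6 points:

d((2, 19), (-2, 12)) = 8.0623
d((2, 19), (14, -8)) = 29.5466
d((2, 19), (8, 19)) = 6.0 <-- minimum
d((2, 19), (-4, 20)) = 6.0828
d((2, 19), (-11, 19)) = 13.0
d((-2, 12), (14, -8)) = 25.6125
d((-2, 12), (8, 19)) = 12.2066
d((-2, 12), (-4, 20)) = 8.2462
d((-2, 12), (-11, 19)) = 11.4018
d((14, -8), (8, 19)) = 27.6586
d((14, -8), (-4, 20)) = 33.2866
d((14, -8), (-11, 19)) = 36.7967
d((8, 19), (-4, 20)) = 12.0416
d((8, 19), (-11, 19)) = 19.0
d((-4, 20), (-11, 19)) = 7.0711

Closest pair: (2, 19) and (8, 19) with distance 6.0

The closest pair is (2, 19) and (8, 19) with Euclidean distance 6.0. For 6 points, brute-force pairwise comparison is shown above. For large n, the divide-and-conquer algorithm (sort by x, recurse on halves, check the dividing strip) achieves O(n log n).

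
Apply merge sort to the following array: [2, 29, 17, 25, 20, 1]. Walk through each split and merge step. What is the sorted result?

Merge sort trace:

Split: [2, 29, 17, 25, 20, 1] -> [2, 29, 17] and [25, 20, 1]
  Split: [2, 29, 17] -> [2] and [29, 17]
    Split: [29, 17] -> [29] and [17]
    Merge: [29] + [17] -> [17, 29]
  Merge: [2] + [17, 29] -> [2, 17, 29]
  Split: [25, 20, 1] -> [25] and [20, 1]
    Split: [20, 1] -> [20] and [1]
    Merge: [20] + [1] -> [1, 20]
  Merge: [25] + [1, 20] -> [1, 20, 25]
Merge: [2, 17, 29] + [1, 20, 25] -> [1, 2, 17, 20, 25, 29]

Final sorted array: [1, 2, 17, 20, 25, 29]

The merge sort proceeds by recursively splitting the array and merging sorted halves.
After all merges, the sorted array is [1, 2, 17, 20, 25, 29].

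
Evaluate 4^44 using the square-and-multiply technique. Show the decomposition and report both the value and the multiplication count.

Computing 4^44 by squaring (build up from 4^1; each line after the first costs one multiplication):

4^1 = 4
4^2 = (4^1)^2 = 4^2 = 16
4^4 = (4^2)^2 = 16^2 = 256
4^5 = 4 * 4^4 = 4 * 256 = 1024
4^10 = (4^5)^2 = 1024^2 = 1048576
4^11 = 4 * 4^10 = 4 * 1048576 = 4194304
4^22 = (4^11)^2 = 4194304^2 = 17592186044416
4^44 = (4^22)^2 = 17592186044416^2 = 309485009821345068724781056

Result: 309485009821345068724781056
Multiplications needed: 7 (7 lines after 4^1)

4^44 = 309485009821345068724781056. Using exponentiation by squaring, this requires 7 multiplications. The key idea: if the exponent is even, square the half-power; if odd, multiply by the base once.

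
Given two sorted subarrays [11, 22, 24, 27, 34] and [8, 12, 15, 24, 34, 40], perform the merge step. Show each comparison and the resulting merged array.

Merging process:

Compare 11 vs 8: take 8 from right. Merged: [8]
Compare 11 vs 12: take 11 from left. Merged: [8, 11]
Compare 22 vs 12: take 12 from right. Merged: [8, 11, 12]
Compare 22 vs 15: take 15 from right. Merged: [8, 11, 12, 15]
Compare 22 vs 24: take 22 from left. Merged: [8, 11, 12, 15, 22]
Compare 24 vs 24: take 24 from left. Merged: [8, 11, 12, 15, 22, 24]
Compare 27 vs 24: take 24 from right. Merged: [8, 11, 12, 15, 22, 24, 24]
Compare 27 vs 34: take 27 from left. Merged: [8, 11, 12, 15, 22, 24, 24, 27]
Compare 34 vs 34: take 34 from left. Merged: [8, 11, 12, 15, 22, 24, 24, 27, 34]
Append remaining from right: [34, 40]. Merged: [8, 11, 12, 15, 22, 24, 24, 27, 34, 34, 40]

Final merged array: [8, 11, 12, 15, 22, 24, 24, 27, 34, 34, 40]
Total comparisons: 9

The merged array is [8, 11, 12, 15, 22, 24, 24, 27, 34, 34, 40], requiring 9 comparisons. The merge step runs in O(n) time where n is the total number of elements.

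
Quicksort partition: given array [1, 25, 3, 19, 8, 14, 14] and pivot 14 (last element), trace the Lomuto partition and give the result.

Lomuto partition with pivot = 14:

Initial array: [1, 25, 3, 19, 8, 14, 14]

arr[0]=1 <= 14: swap with position 0, array becomes [1, 25, 3, 19, 8, 14, 14]
arr[1]=25 > 14: no swap
arr[2]=3 <= 14: swap with position 1, array becomes [1, 3, 25, 19, 8, 14, 14]
arr[3]=19 > 14: no swap
arr[4]=8 <= 14: swap with position 2, array becomes [1, 3, 8, 19, 25, 14, 14]
arr[5]=14 <= 14: swap with position 3, array becomes [1, 3, 8, 14, 25, 19, 14]

Place pivot at position 4: [1, 3, 8, 14, 14, 19, 25]
Pivot position: 4

After partitioning with pivot 14, the array becomes [1, 3, 8, 14, 14, 19, 25]. The pivot is placed at index 4. All elements to the left of the pivot are <= 14, and all elements to the right are > 14.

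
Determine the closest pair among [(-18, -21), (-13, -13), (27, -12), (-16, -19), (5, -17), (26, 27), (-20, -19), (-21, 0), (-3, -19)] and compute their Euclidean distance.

Computing all pairwise distances among 9 points:

d((-18, -21), (-13, -13)) = 9.434
d((-18, -21), (27, -12)) = 45.8912
d((-18, -21), (-16, -19)) = 2.8284 <-- minimum
d((-18, -21), (5, -17)) = 23.3452
d((-18, -21), (26, 27)) = 65.1153
d((-18, -21), (-20, -19)) = 2.8284 <-- minimum
d((-18, -21), (-21, 0)) = 21.2132
d((-18, -21), (-3, -19)) = 15.1327
d((-13, -13), (27, -12)) = 40.0125
d((-13, -13), (-16, -19)) = 6.7082
d((-13, -13), (5, -17)) = 18.4391
d((-13, -13), (26, 27)) = 55.8659
d((-13, -13), (-20, -19)) = 9.2195
d((-13, -13), (-21, 0)) = 15.2643
d((-13, -13), (-3, -19)) = 11.6619
d((27, -12), (-16, -19)) = 43.566
d((27, -12), (5, -17)) = 22.561
d((27, -12), (26, 27)) = 39.0128
d((27, -12), (-20, -19)) = 47.5184
d((27, -12), (-21, 0)) = 49.4773
d((27, -12), (-3, -19)) = 30.8058
d((-16, -19), (5, -17)) = 21.095
d((-16, -19), (26, 27)) = 62.2896
d((-16, -19), (-20, -19)) = 4.0
d((-16, -19), (-21, 0)) = 19.6469
d((-16, -19), (-3, -19)) = 13.0
d((5, -17), (26, 27)) = 48.7545
d((5, -17), (-20, -19)) = 25.0799
d((5, -17), (-21, 0)) = 31.0644
d((5, -17), (-3, -19)) = 8.2462
d((26, 27), (-20, -19)) = 65.0538
d((26, 27), (-21, 0)) = 54.2033
d((26, 27), (-3, -19)) = 54.3783
d((-20, -19), (-21, 0)) = 19.0263
d((-20, -19), (-3, -19)) = 17.0
d((-21, 0), (-3, -19)) = 26.1725

Minimum distance: 2.8284 (tie among 2 pairs: (-18, -21) and (-16, -19); (-18, -21) and (-20, -19))

The minimum Euclidean distance is 2.8284. There is a tie: 2 pairs achieve this minimum — (-18, -21) and (-16, -19); (-18, -21) and (-20, -19). Any of these is a valid closest pair. For 9 points, brute-force pairwise comparison is shown above. For large n, the divide-and-conquer algorithm (sort by x, recurse on halves, check the dividing strip) achieves O(n log n).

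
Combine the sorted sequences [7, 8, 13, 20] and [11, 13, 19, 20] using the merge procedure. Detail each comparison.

Merging process:

Compare 7 vs 11: take 7 from left. Merged: [7]
Compare 8 vs 11: take 8 from left. Merged: [7, 8]
Compare 13 vs 11: take 11 from right. Merged: [7, 8, 11]
Compare 13 vs 13: take 13 from left. Merged: [7, 8, 11, 13]
Compare 20 vs 13: take 13 from right. Merged: [7, 8, 11, 13, 13]
Compare 20 vs 19: take 19 from right. Merged: [7, 8, 11, 13, 13, 19]
Compare 20 vs 20: take 20 from left. Merged: [7, 8, 11, 13, 13, 19, 20]
Append remaining from right: [20]. Merged: [7, 8, 11, 13, 13, 19, 20, 20]

Final merged array: [7, 8, 11, 13, 13, 19, 20, 20]
Total comparisons: 7

The merged array is [7, 8, 11, 13, 13, 19, 20, 20], requiring 7 comparisons. The merge step runs in O(n) time where n is the total number of elements.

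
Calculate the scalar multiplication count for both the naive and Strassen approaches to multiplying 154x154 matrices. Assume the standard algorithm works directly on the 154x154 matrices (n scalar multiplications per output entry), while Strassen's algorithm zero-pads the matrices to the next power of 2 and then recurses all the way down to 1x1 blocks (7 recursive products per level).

Matrix multiplication for 154x154 matrices:

Strassen's algorithm requires power-of-2 dimensions. Pad 154x154 to 256x256 (next power of 2).

Standard algorithm: 154^3 = 3652264 multiplications
Strassen's algorithm: 7^(log2(256)) = 7^8 = 5764801 multiplications
Difference: 3652264 - 5764801 = -2112537 (Strassen uses MORE here due to padding overhead — for small or just-over-power-of-2 n, padding can outweigh the per-level savings)

Standard: 3652264 multiplications (154^3). Strassen: 5764801 multiplications (7^8, after padding to 256x256). Strassen reduces 8 recursive multiplications to 7 at each level.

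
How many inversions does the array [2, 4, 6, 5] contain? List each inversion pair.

Finding inversions in [2, 4, 6, 5]:

(2, 3): arr[2]=6 > arr[3]=5

Total inversions: 1

The array has 1 inversion(s): (2,3). Each pair (i,j) satisfies i < j and arr[i] > arr[j].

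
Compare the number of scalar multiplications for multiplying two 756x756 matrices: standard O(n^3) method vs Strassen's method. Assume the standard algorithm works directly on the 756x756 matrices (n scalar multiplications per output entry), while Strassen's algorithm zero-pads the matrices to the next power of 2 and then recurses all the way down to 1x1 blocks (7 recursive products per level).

Matrix multiplication for 756x756 matrices:

Strassen's algorithm requires power-of-2 dimensions. Pad 756x756 to 1024x1024 (next power of 2).

Standard algorithm: 756^3 = 432081216 multiplications
Strassen's algorithm: 7^(log2(1024)) = 7^10 = 282475249 multiplications
Savings: 432081216 - 282475249 = 149605967 multiplications

Standard: 432081216 multiplications (756^3). Strassen: 282475249 multiplications (7^10, after padding to 1024x1024). Strassen reduces 8 recursive multiplications to 7 at each level.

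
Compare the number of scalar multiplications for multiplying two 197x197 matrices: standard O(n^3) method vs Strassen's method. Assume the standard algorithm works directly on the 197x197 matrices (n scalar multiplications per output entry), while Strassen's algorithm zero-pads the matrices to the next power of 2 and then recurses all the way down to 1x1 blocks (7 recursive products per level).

Matrix multiplication for 197x197 matrices:

Strassen's algorithm requires power-of-2 dimensions. Pad 197x197 to 256x256 (next power of 2).

Standard algorithm: 197^3 = 7645373 multiplications
Strassen's algorithm: 7^(log2(256)) = 7^8 = 5764801 multiplications
Savings: 7645373 - 5764801 = 1880572 multiplications

Standard: 7645373 multiplications (197^3). Strassen: 5764801 multiplications (7^8, after padding to 256x256). Strassen reduces 8 recursive multiplications to 7 at each level.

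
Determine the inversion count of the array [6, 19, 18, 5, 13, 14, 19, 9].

Finding inversions in [6, 19, 18, 5, 13, 14, 19, 9]:

(0, 3): arr[0]=6 > arr[3]=5
(1, 2): arr[1]=19 > arr[2]=18
(1, 3): arr[1]=19 > arr[3]=5
(1, 4): arr[1]=19 > arr[4]=13
(1, 5): arr[1]=19 > arr[5]=14
(1, 7): arr[1]=19 > arr[7]=9
(2, 3): arr[2]=18 > arr[3]=5
(2, 4): arr[2]=18 > arr[4]=13
(2, 5): arr[2]=18 > arr[5]=14
(2, 7): arr[2]=18 > arr[7]=9
(4, 7): arr[4]=13 > arr[7]=9
(5, 7): arr[5]=14 > arr[7]=9
(6, 7): arr[6]=19 > arr[7]=9

Total inversions: 13

The array has 13 inversion(s): (0,3), (1,2), (1,3), (1,4), (1,5), (1,7), (2,3), (2,4), (2,5), (2,7), (4,7), (5,7), (6,7). Each pair (i,j) satisfies i < j and arr[i] > arr[j].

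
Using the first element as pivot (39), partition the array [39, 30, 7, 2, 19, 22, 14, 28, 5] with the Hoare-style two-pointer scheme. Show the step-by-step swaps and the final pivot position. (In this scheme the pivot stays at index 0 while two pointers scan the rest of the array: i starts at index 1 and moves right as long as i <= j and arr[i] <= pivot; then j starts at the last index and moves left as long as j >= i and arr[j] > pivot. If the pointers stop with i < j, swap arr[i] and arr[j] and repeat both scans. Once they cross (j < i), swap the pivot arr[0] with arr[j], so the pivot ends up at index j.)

Hoare-style two-pointer partition with pivot = 39:

Initial array: [39, 30, 7, 2, 19, 22, 14, 28, 5]

Pointers start at i = 1, j = 8.
i ends at 9, j ends at 8: the pointers have crossed (j < i), so scanning stops.

Swap pivot arr[0] with arr[8] to place pivot at position 8: [5, 30, 7, 2, 19, 22, 14, 28, 39]
Pivot position: 8

After partitioning with pivot 39, the array becomes [5, 30, 7, 2, 19, 22, 14, 28, 39]. The pivot is placed at index 8. All elements to the left of the pivot are <= 39, and all elements to the right are > 39.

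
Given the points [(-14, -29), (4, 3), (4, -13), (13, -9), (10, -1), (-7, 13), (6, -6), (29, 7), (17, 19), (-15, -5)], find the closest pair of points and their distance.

Computing all pairwise distances among 10 points:

d((-14, -29), (4, 3)) = 36.7151
d((-14, -29), (4, -13)) = 24.0832
d((-14, -29), (13, -9)) = 33.6006
d((-14, -29), (10, -1)) = 36.8782
d((-14, -29), (-7, 13)) = 42.5793
d((-14, -29), (6, -6)) = 30.4795
d((-14, -29), (29, 7)) = 56.0803
d((-14, -29), (17, 19)) = 57.1402
d((-14, -29), (-15, -5)) = 24.0208
d((4, 3), (4, -13)) = 16.0
d((4, 3), (13, -9)) = 15.0
d((4, 3), (10, -1)) = 7.2111
d((4, 3), (-7, 13)) = 14.8661
d((4, 3), (6, -6)) = 9.2195
d((4, 3), (29, 7)) = 25.318
d((4, 3), (17, 19)) = 20.6155
d((4, 3), (-15, -5)) = 20.6155
d((4, -13), (13, -9)) = 9.8489
d((4, -13), (10, -1)) = 13.4164
d((4, -13), (-7, 13)) = 28.2312
d((4, -13), (6, -6)) = 7.2801
d((4, -13), (29, 7)) = 32.0156
d((4, -13), (17, 19)) = 34.5398
d((4, -13), (-15, -5)) = 20.6155
d((13, -9), (10, -1)) = 8.544
d((13, -9), (-7, 13)) = 29.7321
d((13, -9), (6, -6)) = 7.6158
d((13, -9), (29, 7)) = 22.6274
d((13, -9), (17, 19)) = 28.2843
d((13, -9), (-15, -5)) = 28.2843
d((10, -1), (-7, 13)) = 22.0227
d((10, -1), (6, -6)) = 6.4031 <-- minimum
d((10, -1), (29, 7)) = 20.6155
d((10, -1), (17, 19)) = 21.1896
d((10, -1), (-15, -5)) = 25.318
d((-7, 13), (6, -6)) = 23.0217
d((-7, 13), (29, 7)) = 36.4966
d((-7, 13), (17, 19)) = 24.7386
d((-7, 13), (-15, -5)) = 19.6977
d((6, -6), (29, 7)) = 26.4197
d((6, -6), (17, 19)) = 27.313
d((6, -6), (-15, -5)) = 21.0238
d((29, 7), (17, 19)) = 16.9706
d((29, 7), (-15, -5)) = 45.607
d((17, 19), (-15, -5)) = 40.0

Closest pair: (10, -1) and (6, -6) with distance 6.4031

The closest pair is (10, -1) and (6, -6) with Euclidean distance 6.4031. For 10 points, brute-force pairwise comparison is shown above. For large n, the divide-and-conquer algorithm (sort by x, recurse on halves, check the dividing strip) achieves O(n log n).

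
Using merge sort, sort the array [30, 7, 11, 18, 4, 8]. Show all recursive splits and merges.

Merge sort trace:

Split: [30, 7, 11, 18, 4, 8] -> [30, 7, 11] and [18, 4, 8]
  Split: [30, 7, 11] -> [30] and [7, 11]
    Split: [7, 11] -> [7] and [11]
    Merge: [7] + [11] -> [7, 11]
  Merge: [30] + [7, 11] -> [7, 11, 30]
  Split: [18, 4, 8] -> [18] and [4, 8]
    Split: [4, 8] -> [4] and [8]
    Merge: [4] + [8] -> [4, 8]
  Merge: [18] + [4, 8] -> [4, 8, 18]
Merge: [7, 11, 30] + [4, 8, 18] -> [4, 7, 8, 11, 18, 30]

Final sorted array: [4, 7, 8, 11, 18, 30]

The merge sort proceeds by recursively splitting the array and merging sorted halves.
After all merges, the sorted array is [4, 7, 8, 11, 18, 30].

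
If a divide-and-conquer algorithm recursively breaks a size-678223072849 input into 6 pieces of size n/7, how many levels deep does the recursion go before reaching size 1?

For divide and conquer with division factor 7:

Problem sizes at each level:
Level 0: 678223072849
Level 1: 96889010407
Level 2: 13841287201
Level 3: 1977326743
Level 4: 282475249
Level 5: 40353607
Level 6: 5764801
Level 7: 823543
Level 8: 117649
Level 9: 16807
Level 10: 2401
Level 11: 343
Level 12: 49
Level 13: 7
Level 14: 1

The root is level 0 and the size-1 base case is level 14 (the tree spans levels 0 through 14, i.e. 15 levels counting the root), so the depth is the number of divisions: log_7(678223072849) = 14

The recursion tree depth is log_7(678223072849) = 14. At each level, the problem size is divided by 7, so it takes 14 divisions to reduce to a base case of size 1. The algorithm makes 6 recursive calls at each level.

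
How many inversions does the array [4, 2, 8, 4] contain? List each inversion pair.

Finding inversions in [4, 2, 8, 4]:

(0, 1): arr[0]=4 > arr[1]=2
(2, 3): arr[2]=8 > arr[3]=4

Total inversions: 2

The array has 2 inversion(s): (0,1), (2,3). Each pair (i,j) satisfies i < j and arr[i] > arr[j].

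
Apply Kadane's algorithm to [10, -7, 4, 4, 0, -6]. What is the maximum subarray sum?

Using Kadane's algorithm on [10, -7, 4, 4, 0, -6]:

Scanning through the array:
Position 1 (value -7): max_ending_here = 3, max_so_far = 10
Position 2 (value 4): max_ending_here = 7, max_so_far = 10
Position 3 (value 4): max_ending_here = 11, max_so_far = 11
Position 4 (value 0): max_ending_here = 11, max_so_far = 11
Position 5 (value -6): max_ending_here = 5, max_so_far = 11

Maximum subarray: [10, -7, 4, 4]
Maximum sum: 11

The maximum subarray is [10, -7, 4, 4] with sum 11. This subarray runs from index 0 to index 3.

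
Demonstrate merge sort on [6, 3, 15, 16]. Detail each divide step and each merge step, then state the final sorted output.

Merge sort trace:

Split: [6, 3, 15, 16] -> [6, 3] and [15, 16]
  Split: [6, 3] -> [6] and [3]
  Merge: [6] + [3] -> [3, 6]
  Split: [15, 16] -> [15] and [16]
  Merge: [15] + [16] -> [15, 16]
Merge: [3, 6] + [15, 16] -> [3, 6, 15, 16]

Final sorted array: [3, 6, 15, 16]

The merge sort proceeds by recursively splitting the array and merging sorted halves.
After all merges, the sorted array is [3, 6, 15, 16].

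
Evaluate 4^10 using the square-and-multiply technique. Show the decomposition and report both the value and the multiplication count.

Computing 4^10 by squaring (build up from 4^1; each line after the first costs one multiplication):

4^1 = 4
4^2 = (4^1)^2 = 4^2 = 16
4^4 = (4^2)^2 = 16^2 = 256
4^5 = 4 * 4^4 = 4 * 256 = 1024
4^10 = (4^5)^2 = 1024^2 = 1048576

Result: 1048576
Multiplications needed: 4 (4 lines after 4^1)

4^10 = 1048576. Using exponentiation by squaring, this requires 4 multiplications. The key idea: if the exponent is even, square the half-power; if odd, multiply by the base once.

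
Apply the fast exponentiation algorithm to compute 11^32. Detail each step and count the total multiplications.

Computing 11^32 by squaring (build up from 11^1; each line after the first costs one multiplication):

11^1 = 11
11^2 = (11^1)^2 = 11^2 = 121
11^4 = (11^2)^2 = 121^2 = 14641
11^8 = (11^4)^2 = 14641^2 = 214358881
11^16 = (11^8)^2 = 214358881^2 = 45949729863572161
11^32 = (11^16)^2 = 45949729863572161^2 = 2111377674535255285545615254209921

Result: 2111377674535255285545615254209921
Multiplications needed: 5 (5 lines after 11^1)

11^32 = 2111377674535255285545615254209921. Using exponentiation by squaring, this requires 5 multiplications. The key idea: if the exponent is even, square the half-power; if odd, multiply by the base once.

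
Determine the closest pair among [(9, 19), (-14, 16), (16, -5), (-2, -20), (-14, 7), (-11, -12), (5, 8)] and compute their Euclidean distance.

Computing all pairwise distances among 7 points:

d((9, 19), (-14, 16)) = 23.1948
d((9, 19), (16, -5)) = 25.0
d((9, 19), (-2, -20)) = 40.5216
d((9, 19), (-14, 7)) = 25.9422
d((9, 19), (-11, -12)) = 36.8917
d((9, 19), (5, 8)) = 11.7047
d((-14, 16), (16, -5)) = 36.6197
d((-14, 16), (-2, -20)) = 37.9473
d((-14, 16), (-14, 7)) = 9.0 <-- minimum
d((-14, 16), (-11, -12)) = 28.1603
d((-14, 16), (5, 8)) = 20.6155
d((16, -5), (-2, -20)) = 23.4307
d((16, -5), (-14, 7)) = 32.311
d((16, -5), (-11, -12)) = 27.8927
d((16, -5), (5, 8)) = 17.0294
d((-2, -20), (-14, 7)) = 29.5466
d((-2, -20), (-11, -12)) = 12.0416
d((-2, -20), (5, 8)) = 28.8617
d((-14, 7), (-11, -12)) = 19.2354
d((-14, 7), (5, 8)) = 19.0263
d((-11, -12), (5, 8)) = 25.6125

Closest pair: (-14, 16) and (-14, 7) with distance 9.0

The closest pair is (-14, 16) and (-14, 7) with Euclidean distance 9.0. For 7 points, brute-force pairwise comparison is shown above. For large n, the divide-and-conquer algorithm (sort by x, recurse on halves, check the dividing strip) achieves O(n log n).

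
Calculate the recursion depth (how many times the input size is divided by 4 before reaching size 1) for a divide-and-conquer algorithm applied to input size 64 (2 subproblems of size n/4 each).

For divide and conquer with division factor 4:

Problem sizes at each level:
Level 0: 64
Level 1: 16
Level 2: 4
Level 3: 1

The root is level 0 and the size-1 base case is level 3 (the tree spans levels 0 through 3, i.e. 4 levels counting the root), so the depth is the number of divisions: log_4(64) = 3

The recursion tree depth is log_4(64) = 3. At each level, the problem size is divided by 4, so it takes 3 divisions to reduce to a base case of size 1. The algorithm makes 2 recursive calls at each level.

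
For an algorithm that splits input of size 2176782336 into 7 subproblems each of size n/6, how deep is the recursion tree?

For divide and conquer with division factor 6:

Problem sizes at each level:
Level 0: 2176782336
Level 1: 362797056
Level 2: 60466176
Level 3: 10077696
Level 4: 1679616
Level 5: 279936
Level 6: 46656
Level 7: 7776
Level 8: 1296
Level 9: 216
Level 10: 36
Level 11: 6
Level 12: 1

The root is level 0 and the size-1 base case is level 12 (the tree spans levels 0 through 12, i.e. 13 levels counting the root), so the depth is the number of divisions: log_6(2176782336) = 12

The recursion tree depth is log_6(2176782336) = 12. At each level, the problem size is divided by 6, so it takes 12 divisions to reduce to a base case of size 1. The algorithm makes 7 recursive calls at each level.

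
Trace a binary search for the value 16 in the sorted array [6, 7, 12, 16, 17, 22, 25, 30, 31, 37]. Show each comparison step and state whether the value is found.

Binary search for 16 in [6, 7, 12, 16, 17, 22, 25, 30, 31, 37]:

lo=0, hi=9, mid=4, arr[mid]=17 -> 17 > 16, search left half
lo=0, hi=3, mid=1, arr[mid]=7 -> 7 < 16, search right half
lo=2, hi=3, mid=2, arr[mid]=12 -> 12 < 16, search right half
lo=3, hi=3, mid=3, arr[mid]=16 -> Found target at index 3!

Binary search finds 16 at index 3 after 4 comparisons. The search repeatedly halves the search space by comparing with the middle element.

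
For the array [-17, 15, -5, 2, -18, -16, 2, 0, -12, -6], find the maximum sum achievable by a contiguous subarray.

Using Kadane's algorithm on [-17, 15, -5, 2, -18, -16, 2, 0, -12, -6]:

Scanning through the array:
Position 1 (value 15): max_ending_here = 15, max_so_far = 15
Position 2 (value -5): max_ending_here = 10, max_so_far = 15
Position 3 (value 2): max_ending_here = 12, max_so_far = 15
Position 4 (value -18): max_ending_here = -6, max_so_far = 15
Position 5 (value -16): max_ending_here = -16, max_so_far = 15
Position 6 (value 2): max_ending_here = 2, max_so_far = 15
Position 7 (value 0): max_ending_here = 2, max_so_far = 15
Position 8 (value -12): max_ending_here = -10, max_so_far = 15
Position 9 (value -6): max_ending_here = -6, max_so_far = 15

Maximum subarray: [15]
Maximum sum: 15

The maximum subarray is [15] with sum 15. This subarray runs from index 1 to index 1.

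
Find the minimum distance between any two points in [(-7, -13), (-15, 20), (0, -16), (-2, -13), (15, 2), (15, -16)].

Computing all pairwise distances among 6 points:

d((-7, -13), (-15, 20)) = 33.9559
d((-7, -13), (0, -16)) = 7.6158
d((-7, -13), (-2, -13)) = 5.0
d((-7, -13), (15, 2)) = 26.6271
d((-7, -13), (15, -16)) = 22.2036
d((-15, 20), (0, -16)) = 39.0
d((-15, 20), (-2, -13)) = 35.4683
d((-15, 20), (15, 2)) = 34.9857
d((-15, 20), (15, -16)) = 46.8615
d((0, -16), (-2, -13)) = 3.6056 <-- minimum
d((0, -16), (15, 2)) = 23.4307
d((0, -16), (15, -16)) = 15.0
d((-2, -13), (15, 2)) = 22.6716
d((-2, -13), (15, -16)) = 17.2627
d((15, 2), (15, -16)) = 18.0

Closest pair: (0, -16) and (-2, -13) with distance 3.6056

The closest pair is (0, -16) and (-2, -13) with Euclidean distance 3.6056. For 6 points, brute-force pairwise comparison is shown above. For large n, the divide-and-conquer algorithm (sort by x, recurse on halves, check the dividing strip) achieves O(n log n).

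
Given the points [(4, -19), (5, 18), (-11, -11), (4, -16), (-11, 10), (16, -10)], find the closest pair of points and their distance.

Computing all pairwise distances among 6 points:

d((4, -19), (5, 18)) = 37.0135
d((4, -19), (-11, -11)) = 17.0
d((4, -19), (4, -16)) = 3.0 <-- minimum
d((4, -19), (-11, 10)) = 32.6497
d((4, -19), (16, -10)) = 15.0
d((5, 18), (-11, -11)) = 33.121
d((5, 18), (4, -16)) = 34.0147
d((5, 18), (-11, 10)) = 17.8885
d((5, 18), (16, -10)) = 30.0832
d((-11, -11), (4, -16)) = 15.8114
d((-11, -11), (-11, 10)) = 21.0
d((-11, -11), (16, -10)) = 27.0185
d((4, -16), (-11, 10)) = 30.0167
d((4, -16), (16, -10)) = 13.4164
d((-11, 10), (16, -10)) = 33.6006

Closest pair: (4, -19) and (4, -16) with distance 3.0

The closest pair is (4, -19) and (4, -16) with Euclidean distance 3.0. For 6 points, brute-force pairwise comparison is shown above. For large n, the divide-and-conquer algorithm (sort by x, recurse on halves, check the dividing strip) achieves O(n log n).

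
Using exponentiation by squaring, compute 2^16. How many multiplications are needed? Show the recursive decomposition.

Computing 2^16 by squaring (build up from 2^1; each line after the first costs one multiplication):

2^1 = 2
2^2 = (2^1)^2 = 2^2 = 4
2^4 = (2^2)^2 = 4^2 = 16
2^8 = (2^4)^2 = 16^2 = 256
2^16 = (2^8)^2 = 256^2 = 65536

Result: 65536
Multiplications needed: 4 (4 lines after 2^1)

2^16 = 65536. Using exponentiation by squaring, this requires 4 multiplications. The key idea: if the exponent is even, square the half-power; if odd, multiply by the base once.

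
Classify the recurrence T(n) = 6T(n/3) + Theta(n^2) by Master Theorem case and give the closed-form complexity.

Master Theorem for T(n) = 6T(n/3) + O(n^2):

a = 6, b = 3, c = 2
log_b(a) = log_3(6) = 1.6309

Case 3: c = 2 > log_3(6) = 1.6309
T(n) = O(n^2) = O(n^2)

For T(n) = 6T(n/3) + O(n^2): log_3(6) = 1.6309. This is Case 3 of the Master Theorem (c > log_b(a), work dominated by root), giving O(n^2).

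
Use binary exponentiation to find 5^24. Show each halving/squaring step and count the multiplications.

Computing 5^24 by squaring (build up from 5^1; each line after the first costs one multiplication):

5^1 = 5
5^2 = (5^1)^2 = 5^2 = 25
5^3 = 5 * 5^2 = 5 * 25 = 125
5^6 = (5^3)^2 = 125^2 = 15625
5^12 = (5^6)^2 = 15625^2 = 244140625
5^24 = (5^12)^2 = 244140625^2 = 59604644775390625

Result: 59604644775390625
Multiplications needed: 5 (5 lines after 5^1)

5^24 = 59604644775390625. Using exponentiation by squaring, this requires 5 multiplications. The key idea: if the exponent is even, square the half-power; if odd, multiply by the base once.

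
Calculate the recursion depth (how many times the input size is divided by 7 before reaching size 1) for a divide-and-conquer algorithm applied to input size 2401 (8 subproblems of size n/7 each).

For divide and conquer with division factor 7:

Problem sizes at each level:
Level 0: 2401
Level 1: 343
Level 2: 49
Level 3: 7
Level 4: 1

The root is level 0 and the size-1 base case is level 4 (the tree spans levels 0 through 4, i.e. 5 levels counting the root), so the depth is the number of divisions: log_7(2401) = 4

The recursion tree depth is log_7(2401) = 4. At each level, the problem size is divided by 7, so it takes 4 divisions to reduce to a base case of size 1. The algorithm makes 8 recursive calls at each level.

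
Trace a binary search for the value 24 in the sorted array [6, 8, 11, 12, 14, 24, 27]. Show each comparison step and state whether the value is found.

Binary search for 24 in [6, 8, 11, 12, 14, 24, 27]:

lo=0, hi=6, mid=3, arr[mid]=12 -> 12 < 24, search right half
lo=4, hi=6, mid=5, arr[mid]=24 -> Found target at index 5!

Binary search finds 24 at index 5 after 2 comparisons. The search repeatedly halves the search space by comparing with the middle element.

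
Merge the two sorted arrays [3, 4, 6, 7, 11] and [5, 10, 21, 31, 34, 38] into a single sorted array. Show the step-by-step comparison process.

Merging process:

Compare 3 vs 5: take 3 from left. Merged: [3]
Compare 4 vs 5: take 4 from left. Merged: [3, 4]
Compare 6 vs 5: take 5 from right. Merged: [3, 4, 5]
Compare 6 vs 10: take 6 from left. Merged: [3, 4, 5, 6]
Compare 7 vs 10: take 7 from left. Merged: [3, 4, 5, 6, 7]
Compare 11 vs 10: take 10 from right. Merged: [3, 4, 5, 6, 7, 10]
Compare 11 vs 21: take 11 from left. Merged: [3, 4, 5, 6, 7, 10, 11]
Append remaining from right: [21, 31, 34, 38]. Merged: [3, 4, 5, 6, 7, 10, 11, 21, 31, 34, 38]

Final merged array: [3, 4, 5, 6, 7, 10, 11, 21, 31, 34, 38]
Total comparisons: 7

The merged array is [3, 4, 5, 6, 7, 10, 11, 21, 31, 34, 38], requiring 7 comparisons. The merge step runs in O(n) time where n is the total number of elements.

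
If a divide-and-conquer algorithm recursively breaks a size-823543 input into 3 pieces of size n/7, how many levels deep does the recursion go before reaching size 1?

For divide and conquer with division factor 7:

Problem sizes at each level:
Level 0: 823543
Level 1: 117649
Level 2: 16807
Level 3: 2401
Level 4: 343
Level 5: 49
Level 6: 7
Level 7: 1

The root is level 0 and the size-1 base case is level 7 (the tree spans levels 0 through 7, i.e. 8 levels counting the root), so the depth is the number of divisions: log_7(823543) = 7

The recursion tree depth is log_7(823543) = 7. At each level, the problem size is divided by 7, so it takes 7 divisions to reduce to a base case of size 1. The algorithm makes 3 recursive calls at each level.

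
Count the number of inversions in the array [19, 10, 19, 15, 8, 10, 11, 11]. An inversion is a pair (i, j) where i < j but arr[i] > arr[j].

Finding inversions in [19, 10, 19, 15, 8, 10, 11, 11]:

(0, 1): arr[0]=19 > arr[1]=10
(0, 3): arr[0]=19 > arr[3]=15
(0, 4): arr[0]=19 > arr[4]=8
(0, 5): arr[0]=19 > arr[5]=10
(0, 6): arr[0]=19 > arr[6]=11
(0, 7): arr[0]=19 > arr[7]=11
(1, 4): arr[1]=10 > arr[4]=8
(2, 3): arr[2]=19 > arr[3]=15
(2, 4): arr[2]=19 > arr[4]=8
(2, 5): arr[2]=19 > arr[5]=10
(2, 6): arr[2]=19 > arr[6]=11
(2, 7): arr[2]=19 > arr[7]=11
(3, 4): arr[3]=15 > arr[4]=8
(3, 5): arr[3]=15 > arr[5]=10
(3, 6): arr[3]=15 > arr[6]=11
(3, 7): arr[3]=15 > arr[7]=11

Total inversions: 16

The array has 16 inversion(s): (0,1), (0,3), (0,4), (0,5), (0,6), (0,7), (1,4), (2,3), (2,4), (2,5), (2,6), (2,7), (3,4), (3,5), (3,6), (3,7). Each pair (i,j) satisfies i < j and arr[i] > arr[j].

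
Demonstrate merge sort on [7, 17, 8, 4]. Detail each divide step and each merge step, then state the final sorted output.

Merge sort trace:

Split: [7, 17, 8, 4] -> [7, 17] and [8, 4]
  Split: [7, 17] -> [7] and [17]
  Merge: [7] + [17] -> [7, 17]
  Split: [8, 4] -> [8] and [4]
  Merge: [8] + [4] -> [4, 8]
Merge: [7, 17] + [4, 8] -> [4, 7, 8, 17]

Final sorted array: [4, 7, 8, 17]

The merge sort proceeds by recursively splitting the array and merging sorted halves.
After all merges, the sorted array is [4, 7, 8, 17].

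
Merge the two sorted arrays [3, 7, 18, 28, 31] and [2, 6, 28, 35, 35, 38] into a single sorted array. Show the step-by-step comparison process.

Merging process:

Compare 3 vs 2: take 2 from right. Merged: [2]
Compare 3 vs 6: take 3 from left. Merged: [2, 3]
Compare 7 vs 6: take 6 from right. Merged: [2, 3, 6]
Compare 7 vs 28: take 7 from left. Merged: [2, 3, 6, 7]
Compare 18 vs 28: take 18 from left. Merged: [2, 3, 6, 7, 18]
Compare 28 vs 28: take 28 from left. Merged: [2, 3, 6, 7, 18, 28]
Compare 31 vs 28: take 28 from right. Merged: [2, 3, 6, 7, 18, 28, 28]
Compare 31 vs 35: take 31 from left. Merged: [2, 3, 6, 7, 18, 28, 28, 31]
Append remaining from right: [35, 35, 38]. Merged: [2, 3, 6, 7, 18, 28, 28, 31, 35, 35, 38]

Final merged array: [2, 3, 6, 7, 18, 28, 28, 31, 35, 35, 38]
Total comparisons: 8

The merged array is [2, 3, 6, 7, 18, 28, 28, 31, 35, 35, 38], requiring 8 comparisons. The merge step runs in O(n) time where n is the total number of elements.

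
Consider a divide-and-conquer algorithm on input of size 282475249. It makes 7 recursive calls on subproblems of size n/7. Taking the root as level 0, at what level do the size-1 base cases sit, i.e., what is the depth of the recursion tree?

For divide and conquer with division factor 7:

Problem sizes at each level:
Level 0: 282475249
Level 1: 40353607
Level 2: 5764801
Level 3: 823543
Level 4: 117649
Level 5: 16807
Level 6: 2401
Level 7: 343
Level 8: 49
Level 9: 7
Level 10: 1

The root is level 0 and the size-1 base case is level 10 (the tree spans levels 0 through 10, i.e. 11 levels counting the root), so the depth is the number of divisions: log_7(282475249) = 10

The recursion tree depth is log_7(282475249) = 10. At each level, the problem size is divided by 7, so it takes 10 divisions to reduce to a base case of size 1. The algorithm makes 7 recursive calls at each level.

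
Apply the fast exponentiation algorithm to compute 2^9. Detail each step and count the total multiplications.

Computing 2^9 by squaring (build up from 2^1; each line after the first costs one multiplication):

2^1 = 2
2^2 = (2^1)^2 = 2^2 = 4
2^4 = (2^2)^2 = 4^2 = 16
2^8 = (2^4)^2 = 16^2 = 256
2^9 = 2 * 2^8 = 2 * 256 = 512

Result: 512
Multiplications needed: 4 (4 lines after 2^1)

2^9 = 512. Using exponentiation by squaring, this requires 4 multiplications. The key idea: if the exponent is even, square the half-power; if odd, multiply by the base once.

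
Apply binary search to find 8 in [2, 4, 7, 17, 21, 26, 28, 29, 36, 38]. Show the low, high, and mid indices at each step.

Binary search for 8 in [2, 4, 7, 17, 21, 26, 28, 29, 36, 38]:

lo=0, hi=9, mid=4, arr[mid]=21 -> 21 > 8, search left half
lo=0, hi=3, mid=1, arr[mid]=4 -> 4 < 8, search right half
lo=2, hi=3, mid=2, arr[mid]=7 -> 7 < 8, search right half
lo=3, hi=3, mid=3, arr[mid]=17 -> 17 > 8, search left half
lo=3 > hi=2, target 8 not found

Binary search determines that 8 is not in the array after 4 comparisons. The search space was exhausted without finding the target.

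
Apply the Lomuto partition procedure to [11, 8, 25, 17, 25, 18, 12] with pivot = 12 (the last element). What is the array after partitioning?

Lomuto partition with pivot = 12:

Initial array: [11, 8, 25, 17, 25, 18, 12]

arr[0]=11 <= 12: swap with position 0, array becomes [11, 8, 25, 17, 25, 18, 12]
arr[1]=8 <= 12: swap with position 1, array becomes [11, 8, 25, 17, 25, 18, 12]
arr[2]=25 > 12: no swap
arr[3]=17 > 12: no swap
arr[4]=25 > 12: no swap
arr[5]=18 > 12: no swap

Place pivot at position 2: [11, 8, 12, 17, 25, 18, 25]
Pivot position: 2

After partitioning with pivot 12, the array becomes [11, 8, 12, 17, 25, 18, 25]. The pivot is placed at index 2. All elements to the left of the pivot are <= 12, and all elements to the right are > 12.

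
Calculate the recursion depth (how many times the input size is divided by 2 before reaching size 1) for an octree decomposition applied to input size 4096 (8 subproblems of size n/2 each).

For divide and conquer with division factor 2:

Problem sizes at each level:
Level 0: 4096
Level 1: 2048
Level 2: 1024
Level 3: 512
Level 4: 256
Level 5: 128
Level 6: 64
Level 7: 32
Level 8: 16
Level 9: 8
Level 10: 4
Level 11: 2
Level 12: 1

The root is level 0 and the size-1 base case is level 12 (the tree spans levels 0 through 12, i.e. 13 levels counting the root), so the depth is the number of divisions: log_2(4096) = 12

The recursion tree depth is log_2(4096) = 12. At each level, the problem size is divided by 2, so it takes 12 divisions to reduce to a base case of size 1. The algorithm makes 8 recursive calls at each level.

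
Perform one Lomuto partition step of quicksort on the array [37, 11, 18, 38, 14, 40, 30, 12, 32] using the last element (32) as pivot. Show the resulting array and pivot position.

Lomuto partition with pivot = 32:

Initial array: [37, 11, 18, 38, 14, 40, 30, 12, 32]

arr[0]=37 > 32: no swap
arr[1]=11 <= 32: swap with position 0, array becomes [11, 37, 18, 38, 14, 40, 30, 12, 32]
arr[2]=18 <= 32: swap with position 1, array becomes [11, 18, 37, 38, 14, 40, 30, 12, 32]
arr[3]=38 > 32: no swap
arr[4]=14 <= 32: swap with position 2, array becomes [11, 18, 14, 38, 37, 40, 30, 12, 32]
arr[5]=40 > 32: no swap
arr[6]=30 <= 32: swap with position 3, array becomes [11, 18, 14, 30, 37, 40, 38, 12, 32]
arr[7]=12 <= 32: swap with position 4, array becomes [11, 18, 14, 30, 12, 40, 38, 37, 32]

Place pivot at position 5: [11, 18, 14, 30, 12, 32, 38, 37, 40]
Pivot position: 5

After partitioning with pivot 32, the array becomes [11, 18, 14, 30, 12, 32, 38, 37, 40]. The pivot is placed at index 5. All elements to the left of the pivot are <= 32, and all elements to the right are > 32.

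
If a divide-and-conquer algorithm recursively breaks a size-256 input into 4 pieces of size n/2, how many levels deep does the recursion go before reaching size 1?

For divide and conquer with division factor 2:

Problem sizes at each level:
Level 0: 256
Level 1: 128
Level 2: 64
Level 3: 32
Level 4: 16
Level 5: 8
Level 6: 4
Level 7: 2
Level 8: 1

The root is level 0 and the size-1 base case is level 8 (the tree spans levels 0 through 8, i.e. 9 levels counting the root), so the depth is the number of divisions: log_2(256) = 8

The recursion tree depth is log_2(256) = 8. At each level, the problem size is divided by 2, so it takes 8 divisions to reduce to a base case of size 1. The algorithm makes 4 recursive calls at each level.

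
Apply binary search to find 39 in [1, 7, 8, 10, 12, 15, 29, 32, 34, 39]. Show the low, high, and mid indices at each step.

Binary search for 39 in [1, 7, 8, 10, 12, 15, 29, 32, 34, 39]:

lo=0, hi=9, mid=4, arr[mid]=12 -> 12 < 39, search right half
lo=5, hi=9, mid=7, arr[mid]=32 -> 32 < 39, search right half
lo=8, hi=9, mid=8, arr[mid]=34 -> 34 < 39, search right half
lo=9, hi=9, mid=9, arr[mid]=39 -> Found target at index 9!

Binary search finds 39 at index 9 after 4 comparisons. The search repeatedly halves the search space by comparing with the middle element.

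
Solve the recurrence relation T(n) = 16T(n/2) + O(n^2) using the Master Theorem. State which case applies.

Master Theorem for T(n) = 16T(n/2) + O(n^2):

a = 16, b = 2, c = 2
log_b(a) = log_2(16) = 4.0000

Case 1: c = 2 < log_2(16) = 4.0000
T(n) = O(n^(log_2 16)) = O(n^4)

For T(n) = 16T(n/2) + O(n^2): log_2(16) = 4.0000. This is Case 1 of the Master Theorem (c < log_b(a), work dominated by leaves), giving O(n^4).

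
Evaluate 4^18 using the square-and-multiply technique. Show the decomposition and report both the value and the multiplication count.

Computing 4^18 by squaring (build up from 4^1; each line after the first costs one multiplication):

4^1 = 4
4^2 = (4^1)^2 = 4^2 = 16
4^4 = (4^2)^2 = 16^2 = 256
4^8 = (4^4)^2 = 256^2 = 65536
4^9 = 4 * 4^8 = 4 * 65536 = 262144
4^18 = (4^9)^2 = 262144^2 = 68719476736

Result: 68719476736
Multiplications needed: 5 (5 lines after 4^1)

4^18 = 68719476736. Using exponentiation by squaring, this requires 5 multiplications. The key idea: if the exponent is even, square the half-power; if odd, multiply by the base once.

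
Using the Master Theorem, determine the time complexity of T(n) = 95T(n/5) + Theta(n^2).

Master Theorem for T(n) = 95T(n/5) + O(n^2):

a = 95, b = 5, c = 2
log_b(a) = log_5(95) = 2.8295

Case 1: c = 2 < log_5(95) = 2.8295
T(n) = O(n^(log_5 95))

For T(n) = 95T(n/5) + O(n^2): log_5(95) = 2.8295. This is Case 1 of the Master Theorem (c < log_b(a), work dominated by leaves), giving O(n^(log_5 95)).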